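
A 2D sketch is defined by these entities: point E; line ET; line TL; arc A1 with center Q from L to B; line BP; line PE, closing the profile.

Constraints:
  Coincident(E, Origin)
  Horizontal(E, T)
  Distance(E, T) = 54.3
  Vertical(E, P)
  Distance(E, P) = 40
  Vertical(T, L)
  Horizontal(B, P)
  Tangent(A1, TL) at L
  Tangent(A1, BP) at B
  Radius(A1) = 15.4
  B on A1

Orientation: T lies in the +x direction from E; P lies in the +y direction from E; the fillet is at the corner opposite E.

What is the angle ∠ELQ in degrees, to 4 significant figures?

24.37°

E is at the origin; E and T share the same y with |ET| = 54.3 and T on the +x side, so T = (54.30, 0.000). EP is vertical with |EP| = 40.0 and P on the +y side, so P = (0.000, 40.00). The virtual corner opposite E is at (54.30, 40.00). The tangent condition forces QL to be normal to TL and since A1 is tangent to BP there, QB ⟂ BP, with radius 15.4, so the center Q sits 15.4 in from both sides at Q = (38.90, 24.60). That places the tangent points at L = (54.30, 24.60) on TL and B = (38.90, 40.00) on BP. Then cos ∠ELQ = LE·LQ / (|LE||LQ|), giving 24.37°.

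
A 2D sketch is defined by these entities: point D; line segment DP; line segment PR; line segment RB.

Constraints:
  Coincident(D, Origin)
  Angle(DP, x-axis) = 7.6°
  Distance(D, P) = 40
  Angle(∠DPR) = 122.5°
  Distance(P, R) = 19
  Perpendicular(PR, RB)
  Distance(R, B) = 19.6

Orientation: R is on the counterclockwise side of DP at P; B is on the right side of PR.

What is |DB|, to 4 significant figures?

66.96

D is at the origin; DP runs at 7.6° with length 40.0, so P = 40.0·(cos 7.6°, sin 7.6°) = (39.65, 5.290). ∠DPR = 122.5°, so PR runs at 7.6° + (180° − 122.5°) = 65.10° from the x-axis; with |PR| = 19.0, R = P + 19.0·(cos 65.10°, sin 65.10°) = (47.65, 22.52). PR is perpendicular to RB; with |RB| = 19.6 on the right of PR, B = R + 19.6·(0.9070, -0.4210) = (65.43, 14.27). Then |DB| = |B − D| = 66.96.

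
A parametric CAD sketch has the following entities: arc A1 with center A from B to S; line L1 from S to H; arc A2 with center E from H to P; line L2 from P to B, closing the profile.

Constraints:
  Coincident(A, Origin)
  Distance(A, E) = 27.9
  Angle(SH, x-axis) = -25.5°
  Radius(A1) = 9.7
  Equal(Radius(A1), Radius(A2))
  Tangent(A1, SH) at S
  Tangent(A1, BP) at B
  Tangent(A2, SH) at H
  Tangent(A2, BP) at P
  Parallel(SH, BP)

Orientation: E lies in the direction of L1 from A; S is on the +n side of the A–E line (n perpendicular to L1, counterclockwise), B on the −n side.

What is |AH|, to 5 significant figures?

29.538

The slot axis is L1's direction at -25.5°, so u = (cos -25.5°, sin -25.5°) = (0.90259, -0.43051) and n = (−sin -25.5°, cos -25.5°) = (0.43051, 0.90259). A is at the origin and E lies 27.9 along u from A, so E = 27.9·u = (25.182, -12.011). Tangency of A1 to both parallel lines with radius 9.7 puts S and B at A ± 9.7·n: S = (4.1760, 8.7551), B = (-4.1760, -8.7551). Equal radii place H and P the same way about E: H = E + 9.7·n = (29.358, -3.2562), P = E − 9.7·n = (21.006, -20.766). Then |AH| = |H − A| = 29.538.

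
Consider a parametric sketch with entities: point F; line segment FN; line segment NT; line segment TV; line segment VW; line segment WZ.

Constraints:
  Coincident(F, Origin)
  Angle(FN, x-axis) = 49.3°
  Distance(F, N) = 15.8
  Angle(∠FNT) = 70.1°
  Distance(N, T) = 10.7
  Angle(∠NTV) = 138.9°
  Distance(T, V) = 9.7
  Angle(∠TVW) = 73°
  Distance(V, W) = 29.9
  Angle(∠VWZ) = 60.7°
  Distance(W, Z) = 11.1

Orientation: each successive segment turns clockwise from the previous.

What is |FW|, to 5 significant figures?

14.704

F is at the origin; FN runs at 49.3° with length 15.8, so N = (10.303, 11.979). ∠FNT = 70.1° gives NT at -60.600° from the x-axis; with |NT| = 10.7, T = (15.556, 2.6565). ∠NTV = 138.9° gives TV at -101.70° from the x-axis; with |TV| = 9.7, V = (13.589, -6.8419). ∠TVW = 73.0° gives VW at 151.30° from the x-axis; with |VW| = 29.9, W = (-12.638, 7.5168). Then |FW| = |W − F| = 14.704.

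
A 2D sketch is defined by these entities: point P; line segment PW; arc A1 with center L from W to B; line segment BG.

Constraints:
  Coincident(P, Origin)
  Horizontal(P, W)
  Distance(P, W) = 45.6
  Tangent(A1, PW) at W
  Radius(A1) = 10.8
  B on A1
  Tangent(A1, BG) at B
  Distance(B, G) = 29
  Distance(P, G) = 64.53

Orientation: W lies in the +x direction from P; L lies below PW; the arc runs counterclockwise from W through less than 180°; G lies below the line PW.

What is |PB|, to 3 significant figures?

39.3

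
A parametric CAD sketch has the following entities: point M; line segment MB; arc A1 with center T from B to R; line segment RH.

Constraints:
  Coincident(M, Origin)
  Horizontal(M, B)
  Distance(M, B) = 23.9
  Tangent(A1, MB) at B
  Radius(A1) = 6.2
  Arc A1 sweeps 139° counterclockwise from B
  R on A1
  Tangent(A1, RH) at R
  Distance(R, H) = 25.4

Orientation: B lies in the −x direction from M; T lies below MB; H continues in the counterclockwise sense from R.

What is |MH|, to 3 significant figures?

28.9

M is at the origin; M and B share the same y with |MB| = 23.9 and B on the −x side, so B = (-23.9, 0.00). A1 meets MB tangentially, so TB is at right angles to MB, so T = B + (0, -6.2) = (-23.9, -6.20). On A1, B sits at bearing 90° from T; a 139° counterclockwise sweep puts R at bearing 229°, so R = T + 6.2·(cos 229°, sin 229°) = (-28.0, -10.9). A1 meets RH tangentially, so TR is at right angles to RH, so RH runs along (−sin 229°, cos 229°); with |RH| = 25.4, H = (-8.80, -27.5). Then |MH| = |H − M| = 28.9.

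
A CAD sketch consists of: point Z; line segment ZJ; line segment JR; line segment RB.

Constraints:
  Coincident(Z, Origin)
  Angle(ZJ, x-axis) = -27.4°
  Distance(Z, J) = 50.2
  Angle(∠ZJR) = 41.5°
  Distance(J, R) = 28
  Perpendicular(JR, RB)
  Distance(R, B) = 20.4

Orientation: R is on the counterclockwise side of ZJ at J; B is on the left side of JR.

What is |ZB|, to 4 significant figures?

16.05

∠ZJR = 41.5°, so JR runs at -27.4° + (180° − 41.5°) = 111.1° from the x-axis; with |JR| = 28.0, R = J + 28.0·(cos 111.1°, sin 111.1°) = (34.49, 3.021). The perpendicularity gives RB at right angles to JR; with |RB| = 20.4 on the left of JR, B = R + 20.4·(-0.9330, -0.3600) = (15.46, -4.323). Then |ZB| = |B − Z| = 16.05.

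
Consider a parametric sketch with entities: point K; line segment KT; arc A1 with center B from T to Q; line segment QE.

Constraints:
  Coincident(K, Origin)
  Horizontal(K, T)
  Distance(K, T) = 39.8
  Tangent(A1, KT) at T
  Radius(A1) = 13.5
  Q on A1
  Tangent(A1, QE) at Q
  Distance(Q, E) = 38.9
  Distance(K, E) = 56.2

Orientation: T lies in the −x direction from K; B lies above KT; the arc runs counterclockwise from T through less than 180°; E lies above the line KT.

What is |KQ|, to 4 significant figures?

29.12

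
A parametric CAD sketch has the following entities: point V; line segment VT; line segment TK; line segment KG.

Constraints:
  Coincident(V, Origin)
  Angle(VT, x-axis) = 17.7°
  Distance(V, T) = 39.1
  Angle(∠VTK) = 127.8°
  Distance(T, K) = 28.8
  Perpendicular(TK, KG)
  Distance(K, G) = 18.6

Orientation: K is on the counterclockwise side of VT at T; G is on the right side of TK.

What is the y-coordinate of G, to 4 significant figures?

32.54

V is at the origin; VT runs at 17.7° with length 39.1, so T = 39.1·(cos 17.7°, sin 17.7°) = (37.25, 11.89). ∠VTK = 127.8°, so TK runs at 17.7° + (180° − 127.8°) = 69.90° from the x-axis; with |TK| = 28.8, K = T + 28.8·(cos 69.90°, sin 69.90°) = (47.15, 38.93). TK is perpendicular to KG; with |KG| = 18.6 on the right of TK, G = K + 18.6·(0.9391, -0.3437) = (64.61, 32.54). So G.y = 32.54.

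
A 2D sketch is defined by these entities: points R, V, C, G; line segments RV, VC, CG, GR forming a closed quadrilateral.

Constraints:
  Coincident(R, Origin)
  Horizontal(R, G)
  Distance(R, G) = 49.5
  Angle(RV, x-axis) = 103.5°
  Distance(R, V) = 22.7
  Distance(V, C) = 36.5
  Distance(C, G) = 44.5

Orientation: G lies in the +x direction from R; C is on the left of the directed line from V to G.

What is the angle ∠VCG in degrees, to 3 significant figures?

93.1°

R is at the origin; RG is horizontal with |RG| = 49.5 and G in +x, so G = (49.5, 0). RV runs at 103.5° with |RV| = 22.7, so V = (-5.30, 22.1). C is determined by |VC| = 36.5 and |CG| = 44.5 together: it lies at the intersection of circle(V, 36.5) and circle(G, 44.5). With |VG| = 59.1, the foot of the radical line on VG is 24.1 from V and the perpendicular offset is √(36.5² − 24.1²) = 27.5. Taking the left-of-VG solution: C = (27.3, 38.5).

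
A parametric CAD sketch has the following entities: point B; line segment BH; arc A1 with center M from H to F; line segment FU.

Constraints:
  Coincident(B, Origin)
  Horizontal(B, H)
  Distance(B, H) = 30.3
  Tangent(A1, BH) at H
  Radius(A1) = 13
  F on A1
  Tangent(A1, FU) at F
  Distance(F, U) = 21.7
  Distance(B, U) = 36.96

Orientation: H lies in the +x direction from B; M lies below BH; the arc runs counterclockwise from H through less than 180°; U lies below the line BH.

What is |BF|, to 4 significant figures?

21.04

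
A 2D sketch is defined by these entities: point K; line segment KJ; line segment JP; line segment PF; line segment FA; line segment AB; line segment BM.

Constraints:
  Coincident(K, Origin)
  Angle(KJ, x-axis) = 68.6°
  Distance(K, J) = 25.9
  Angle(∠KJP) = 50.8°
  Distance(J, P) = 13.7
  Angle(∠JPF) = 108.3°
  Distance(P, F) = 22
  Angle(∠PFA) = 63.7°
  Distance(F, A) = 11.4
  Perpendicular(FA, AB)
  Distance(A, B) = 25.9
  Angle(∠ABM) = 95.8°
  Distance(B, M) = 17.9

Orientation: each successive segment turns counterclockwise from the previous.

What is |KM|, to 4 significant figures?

29.51

K is at the origin; KJ runs at 68.6° with length 25.9, so J = (9.450, 24.11). ∠KJP = 50.8° gives JP at -162.2° from the x-axis; with |JP| = 13.7, P = (-3.594, 19.93). ∠JPF = 108.3° gives PF at -90.50° from the x-axis; with |PF| = 22.0, F = (-3.786, -2.073). ∠PFA = 63.7° gives FA at 25.80° from the x-axis; with |FA| = 11.4, A = (6.478, 2.889). The perpendicularity gives AB at right angles to FA, so AB runs at 115.8°; with |AB| = 25.9, B = (-4.795, 26.21). ∠ABM = 95.8° gives BM at -160.0° from the x-axis; with |BM| = 17.9, M = (-21.62, 20.08). Then |KM| = |M − K| = 29.51.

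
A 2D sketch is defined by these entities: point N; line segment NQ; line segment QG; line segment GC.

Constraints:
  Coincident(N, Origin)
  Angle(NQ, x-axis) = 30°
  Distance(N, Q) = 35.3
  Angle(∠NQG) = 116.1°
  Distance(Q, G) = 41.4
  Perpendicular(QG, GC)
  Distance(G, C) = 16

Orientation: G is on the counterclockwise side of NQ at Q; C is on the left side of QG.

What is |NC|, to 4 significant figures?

59.06

N is at the origin; NQ runs at 30.0° with length 35.3, so Q = 35.3·(cos 30.0°, sin 30.0°) = (30.57, 17.65). ∠NQG = 116.1°, so QG runs at 30.0° + (180° − 116.1°) = 93.90° from the x-axis; with |QG| = 41.4, G = Q + 41.4·(cos 93.90°, sin 93.90°) = (27.75, 58.95). QG ⟂ GC; with |GC| = 16.0 on the left of QG, C = G + 16.0·(-0.9977, -0.06802) = (11.79, 57.87). Then |NC| = |C − N| = 59.06.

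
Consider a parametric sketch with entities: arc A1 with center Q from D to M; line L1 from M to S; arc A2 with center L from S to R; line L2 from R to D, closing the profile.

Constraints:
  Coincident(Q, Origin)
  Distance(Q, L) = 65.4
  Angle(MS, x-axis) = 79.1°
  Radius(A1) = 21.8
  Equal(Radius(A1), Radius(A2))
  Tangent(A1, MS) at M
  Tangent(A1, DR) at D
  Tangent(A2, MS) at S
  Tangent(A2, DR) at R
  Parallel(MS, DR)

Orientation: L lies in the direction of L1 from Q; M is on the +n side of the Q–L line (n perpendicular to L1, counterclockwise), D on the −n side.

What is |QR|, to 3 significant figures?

68.9

The slot axis is L1's direction at 79.1°, so u = (cos 79.1°, sin 79.1°) = (0.189, 0.982) and n = (−sin 79.1°, cos 79.1°) = (-0.982, 0.189). Q is at the origin and L lies 65.4 along u from Q, so L = 65.4·u = (12.4, 64.2). Tangency of A1 to both parallel lines with radius 21.8 puts M and D at Q ± 21.8·n: M = (-21.4, 4.12), D = (21.4, -4.12). Equal radii place S and R the same way about L: S = L + 21.8·n = (-9.04, 68.3), R = L − 21.8·n = (33.8, 60.1). Then |QR| = |R − Q| = 68.9.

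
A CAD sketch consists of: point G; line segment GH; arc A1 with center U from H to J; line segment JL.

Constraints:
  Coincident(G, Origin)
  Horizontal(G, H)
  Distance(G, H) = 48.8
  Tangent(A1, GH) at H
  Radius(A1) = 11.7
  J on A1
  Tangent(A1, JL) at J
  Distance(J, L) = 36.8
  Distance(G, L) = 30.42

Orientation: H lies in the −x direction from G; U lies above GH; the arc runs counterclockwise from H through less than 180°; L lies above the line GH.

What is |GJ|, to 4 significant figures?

41.16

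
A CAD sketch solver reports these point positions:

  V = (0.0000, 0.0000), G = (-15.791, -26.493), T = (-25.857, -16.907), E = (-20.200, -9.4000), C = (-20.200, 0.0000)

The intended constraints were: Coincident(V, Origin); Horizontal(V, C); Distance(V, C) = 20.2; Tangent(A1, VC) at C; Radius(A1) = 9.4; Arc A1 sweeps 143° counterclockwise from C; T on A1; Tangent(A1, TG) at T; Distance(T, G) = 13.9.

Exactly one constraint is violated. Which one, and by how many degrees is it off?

Tangent(A1, TG) at T — off by 6.60°.

V = (0.00, 0.00) ✓; V.y = 0.00, C.y = 0.00 ✓; |VC| = 20.20 ✓; ∠(EC, CV) = 90.00° ✓; |EC| = 9.400 ✓; bearing(E→T) − bearing(E→C) = 143.0° ✓; |ET| = 9.400 ✓; ∠(ET, TG) = 96.60° ✗; |TG| = 13.90 ✓.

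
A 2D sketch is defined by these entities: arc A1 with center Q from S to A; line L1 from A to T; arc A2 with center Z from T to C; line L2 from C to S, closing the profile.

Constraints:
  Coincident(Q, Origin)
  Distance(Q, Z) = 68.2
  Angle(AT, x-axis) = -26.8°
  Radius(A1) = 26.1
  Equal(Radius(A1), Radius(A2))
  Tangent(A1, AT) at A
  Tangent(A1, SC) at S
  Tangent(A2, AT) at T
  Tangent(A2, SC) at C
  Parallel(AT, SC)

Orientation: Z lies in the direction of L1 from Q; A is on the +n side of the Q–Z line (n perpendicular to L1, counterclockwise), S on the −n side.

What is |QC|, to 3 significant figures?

73.0

The slot axis is L1's direction at -26.8°, so u = (cos -26.8°, sin -26.8°) = (0.893, -0.451) and n = (−sin -26.8°, cos -26.8°) = (0.451, 0.893). Q is at the origin and Z lies 68.2 along u from Q, so Z = 68.2·u = (60.9, -30.7). Tangency of A1 to both parallel lines with radius 26.1 puts A and S at Q ± 26.1·n: A = (11.8, 23.3), S = (-11.8, -23.3). Equal radii place T and C the same way about Z: T = Z + 26.1·n = (72.6, -7.45), C = Z − 26.1·n = (49.1, -54.0). Then |QC| = |C − Q| = 73.0.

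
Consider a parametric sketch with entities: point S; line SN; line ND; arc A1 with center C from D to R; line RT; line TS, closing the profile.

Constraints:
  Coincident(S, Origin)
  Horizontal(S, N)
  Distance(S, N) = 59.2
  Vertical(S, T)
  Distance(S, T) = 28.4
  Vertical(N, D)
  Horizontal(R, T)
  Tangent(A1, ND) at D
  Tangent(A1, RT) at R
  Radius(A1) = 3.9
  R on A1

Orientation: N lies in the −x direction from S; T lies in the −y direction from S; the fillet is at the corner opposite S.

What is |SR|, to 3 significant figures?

62.2

S is at the origin; SN is horizontal with |SN| = 59.2 and N on the −x side, so N = (-59.2, 0.00). ST is vertical with |ST| = 28.4 and T on the −y side, so T = (0.00, -28.4). The virtual corner opposite S is at (-59.2, -28.4). The tangent condition forces CD to be normal to ND and A1 meets RT tangentially, so CR is at right angles to RT, with radius 3.9, so the center C sits 3.9 in from both sides at C = (-55.3, -24.5). That places the tangent points at D = (-59.2, -24.5) on ND and R = (-55.3, -28.4) on RT. Then |SR| = |R − S| = 62.2.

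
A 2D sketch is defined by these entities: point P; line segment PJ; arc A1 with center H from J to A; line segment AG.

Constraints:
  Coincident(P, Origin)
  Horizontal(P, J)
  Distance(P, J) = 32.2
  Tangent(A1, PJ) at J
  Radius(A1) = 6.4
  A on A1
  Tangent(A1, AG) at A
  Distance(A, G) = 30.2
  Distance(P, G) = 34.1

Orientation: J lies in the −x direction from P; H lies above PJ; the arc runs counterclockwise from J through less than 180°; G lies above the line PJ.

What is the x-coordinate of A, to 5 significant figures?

-26.382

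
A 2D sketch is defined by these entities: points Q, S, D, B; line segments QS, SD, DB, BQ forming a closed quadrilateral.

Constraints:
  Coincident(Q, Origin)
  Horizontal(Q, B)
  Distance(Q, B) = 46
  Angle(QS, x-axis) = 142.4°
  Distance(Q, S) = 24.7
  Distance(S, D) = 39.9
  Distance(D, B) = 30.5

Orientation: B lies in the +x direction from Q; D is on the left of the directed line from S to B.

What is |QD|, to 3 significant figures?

26.1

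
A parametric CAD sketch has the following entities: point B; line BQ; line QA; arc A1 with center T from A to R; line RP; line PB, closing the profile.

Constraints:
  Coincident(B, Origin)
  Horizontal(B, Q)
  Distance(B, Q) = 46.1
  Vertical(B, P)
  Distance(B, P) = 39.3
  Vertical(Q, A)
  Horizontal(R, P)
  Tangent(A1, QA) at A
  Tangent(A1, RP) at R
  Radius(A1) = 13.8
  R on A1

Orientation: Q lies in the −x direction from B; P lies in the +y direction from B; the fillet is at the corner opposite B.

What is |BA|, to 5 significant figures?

52.683

B is at the origin; BQ is horizontal with |BQ| = 46.1 and Q on the −x side, so Q = (-46.100, 0.0000). B and P share the same x with |BP| = 39.3 and P on the +y side, so P = (0.0000, 39.300). The virtual corner opposite B is at (-46.100, 39.300). Tangency of A1 to QA means the radius TA is perpendicular to QA and the tangent condition forces TR to be normal to RP, with radius 13.8, so the center T sits 13.8 in from both sides at T = (-32.300, 25.500). That places the tangent points at A = (-46.100, 25.500) on QA and R = (-32.300, 39.300) on RP. Then |BA| = |A − B| = 52.683.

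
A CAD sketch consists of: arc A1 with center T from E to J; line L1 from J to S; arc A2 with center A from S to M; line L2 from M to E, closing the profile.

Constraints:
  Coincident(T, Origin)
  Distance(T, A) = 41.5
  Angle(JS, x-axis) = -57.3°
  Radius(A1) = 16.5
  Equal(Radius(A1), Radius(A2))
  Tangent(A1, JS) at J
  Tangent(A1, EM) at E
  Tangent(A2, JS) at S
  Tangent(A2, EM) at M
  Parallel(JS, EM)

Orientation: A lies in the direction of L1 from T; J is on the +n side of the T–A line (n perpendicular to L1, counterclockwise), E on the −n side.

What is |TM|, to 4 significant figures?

44.66

The slot axis is L1's direction at -57.3°, so u = (cos -57.3°, sin -57.3°) = (0.5402, -0.8415) and n = (−sin -57.3°, cos -57.3°) = (0.8415, 0.5402). T is at the origin and A lies 41.5 along u from T, so A = 41.5·u = (22.42, -34.92). Tangency of A1 to both parallel lines with radius 16.5 puts J and E at T ± 16.5·n: J = (13.88, 8.914), E = (-13.88, -8.914). Equal radii place S and M the same way about A: S = A + 16.5·n = (36.30, -26.01), M = A − 16.5·n = (8.535, -43.84). Then |TM| = |M − T| = 44.66.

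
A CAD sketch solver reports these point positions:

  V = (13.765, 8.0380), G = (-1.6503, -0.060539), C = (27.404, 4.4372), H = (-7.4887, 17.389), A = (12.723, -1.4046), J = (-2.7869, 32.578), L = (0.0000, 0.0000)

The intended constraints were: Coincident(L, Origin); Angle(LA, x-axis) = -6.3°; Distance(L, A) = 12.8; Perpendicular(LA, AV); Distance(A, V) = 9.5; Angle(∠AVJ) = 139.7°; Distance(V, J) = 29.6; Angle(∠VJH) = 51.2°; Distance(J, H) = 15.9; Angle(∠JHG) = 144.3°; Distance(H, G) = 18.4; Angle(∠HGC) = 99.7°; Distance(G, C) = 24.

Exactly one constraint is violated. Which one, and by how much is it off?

Distance(G, C) = 24 — off by 5.40.

L = (0.00, 0.00) ✓; LA at -6.300° ✓; |LA| = 12.80 ✓; ∠(LA, AV) = 90.00° ✓; |AV| = 9.500 ✓; ∠AVJ = 139.7° ✓; |VJ| = 29.60 ✓; ∠VJH = 51.20° ✓; |JH| = 15.90 ✓; ∠JHG = 144.3° ✓; |HG| = 18.40 ✓; ∠HGC = 99.70° ✓; |GC| = 29.40 ✗.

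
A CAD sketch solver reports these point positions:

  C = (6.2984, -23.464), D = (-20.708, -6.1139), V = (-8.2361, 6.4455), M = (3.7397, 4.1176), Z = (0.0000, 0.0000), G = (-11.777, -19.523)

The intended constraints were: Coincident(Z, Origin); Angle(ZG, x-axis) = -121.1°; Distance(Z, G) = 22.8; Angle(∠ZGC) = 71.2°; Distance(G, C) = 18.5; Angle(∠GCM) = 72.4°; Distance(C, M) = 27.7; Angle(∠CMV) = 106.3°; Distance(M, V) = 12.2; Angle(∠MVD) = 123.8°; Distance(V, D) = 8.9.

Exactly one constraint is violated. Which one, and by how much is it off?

Distance(V, D) = 8.9 — off by 8.80.

Z = (0.00, 0.00) ✓; ZG at -121.1° ✓; |ZG| = 22.80 ✓; ∠ZGC = 71.20° ✓; |GC| = 18.50 ✓; ∠GCM = 72.40° ✓; |CM| = 27.70 ✓; ∠CMV = 106.3° ✓; |MV| = 12.20 ✓; ∠MVD = 123.8° ✓; |VD| = 17.70 ✗.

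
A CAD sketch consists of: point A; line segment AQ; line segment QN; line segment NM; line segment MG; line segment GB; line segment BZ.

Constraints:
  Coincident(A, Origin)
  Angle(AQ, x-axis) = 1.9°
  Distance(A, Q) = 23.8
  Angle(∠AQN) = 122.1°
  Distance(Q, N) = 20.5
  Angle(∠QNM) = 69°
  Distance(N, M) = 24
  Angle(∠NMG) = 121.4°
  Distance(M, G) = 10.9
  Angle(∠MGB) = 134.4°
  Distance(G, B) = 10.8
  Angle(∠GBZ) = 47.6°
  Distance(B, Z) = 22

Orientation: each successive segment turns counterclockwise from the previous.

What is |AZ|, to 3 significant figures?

27.3

A is at the origin; AQ runs at 1.9° with length 23.8, so Q = (23.8, 0.789). ∠AQN = 122.1° gives QN at 59.8° from the x-axis; with |QN| = 20.5, N = (34.1, 18.5). ∠QNM = 69.0° gives NM at 171° from the x-axis; with |NM| = 24.0, M = (10.4, 22.3). ∠NMG = 121.4° gives MG at -131° from the x-axis; with |MG| = 10.9, G = (3.31, 14.1). ∠MGB = 134.4° gives GB at -85.0° from the x-axis; with |GB| = 10.8, B = (4.26, 3.31). ∠GBZ = 47.6° gives BZ at 47.4° from the x-axis; with |BZ| = 22.0, Z = (19.1, 19.5). Then |AZ| = |Z − A| = 27.3.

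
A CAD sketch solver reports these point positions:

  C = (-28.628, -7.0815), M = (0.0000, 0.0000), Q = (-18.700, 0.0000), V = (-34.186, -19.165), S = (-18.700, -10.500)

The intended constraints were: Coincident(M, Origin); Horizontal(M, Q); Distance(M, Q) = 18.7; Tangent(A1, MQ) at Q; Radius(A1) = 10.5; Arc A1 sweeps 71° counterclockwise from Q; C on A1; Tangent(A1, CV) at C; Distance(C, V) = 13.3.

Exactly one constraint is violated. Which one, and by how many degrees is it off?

Tangent(A1, CV) at C — off by 5.70°.

M = (0.00, 0.00) ✓; M.y = 0.00, Q.y = 0.00 ✓; |MQ| = 18.70 ✓; ∠(SQ, QM) = 90.00° ✓; |SQ| = 10.50 ✓; bearing(S→C) − bearing(S→Q) = 71.00° ✓; |SC| = 10.50 ✓; ∠(SC, CV) = 95.70° ✗; |CV| = 13.30 ✓.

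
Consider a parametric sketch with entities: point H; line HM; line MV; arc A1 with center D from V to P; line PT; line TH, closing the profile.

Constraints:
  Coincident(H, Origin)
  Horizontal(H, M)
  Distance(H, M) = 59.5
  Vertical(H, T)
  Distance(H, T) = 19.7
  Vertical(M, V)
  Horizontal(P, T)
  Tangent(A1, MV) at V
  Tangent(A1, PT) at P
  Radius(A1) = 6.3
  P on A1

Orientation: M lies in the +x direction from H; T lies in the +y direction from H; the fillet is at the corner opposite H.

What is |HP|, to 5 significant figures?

56.730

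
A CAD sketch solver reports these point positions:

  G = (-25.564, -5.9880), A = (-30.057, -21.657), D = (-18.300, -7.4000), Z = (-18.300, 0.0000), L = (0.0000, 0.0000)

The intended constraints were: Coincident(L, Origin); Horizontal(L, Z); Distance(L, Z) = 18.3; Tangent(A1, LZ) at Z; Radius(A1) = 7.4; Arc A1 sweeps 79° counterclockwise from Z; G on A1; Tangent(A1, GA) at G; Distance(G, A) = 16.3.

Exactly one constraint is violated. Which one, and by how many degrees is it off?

Tangent(A1, GA) at G — off by 5.00°.

L = (0.00, 0.00) ✓; L.y = 0.00, Z.y = 0.00 ✓; |LZ| = 18.30 ✓; ∠(DZ, ZL) = 90.00° ✓; |DZ| = 7.400 ✓; bearing(D→G) − bearing(D→Z) = 79.00° ✓; |DG| = 7.400 ✓; ∠(DG, GA) = 95.00° ✗; |GA| = 16.30 ✓.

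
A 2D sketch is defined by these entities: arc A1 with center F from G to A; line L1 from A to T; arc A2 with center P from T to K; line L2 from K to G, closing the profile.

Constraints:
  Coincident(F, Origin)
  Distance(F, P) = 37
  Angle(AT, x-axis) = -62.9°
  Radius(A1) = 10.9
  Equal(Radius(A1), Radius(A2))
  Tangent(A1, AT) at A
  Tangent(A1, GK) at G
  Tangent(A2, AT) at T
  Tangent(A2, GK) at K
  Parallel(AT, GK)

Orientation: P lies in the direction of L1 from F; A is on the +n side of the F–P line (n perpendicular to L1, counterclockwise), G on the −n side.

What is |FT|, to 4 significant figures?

38.57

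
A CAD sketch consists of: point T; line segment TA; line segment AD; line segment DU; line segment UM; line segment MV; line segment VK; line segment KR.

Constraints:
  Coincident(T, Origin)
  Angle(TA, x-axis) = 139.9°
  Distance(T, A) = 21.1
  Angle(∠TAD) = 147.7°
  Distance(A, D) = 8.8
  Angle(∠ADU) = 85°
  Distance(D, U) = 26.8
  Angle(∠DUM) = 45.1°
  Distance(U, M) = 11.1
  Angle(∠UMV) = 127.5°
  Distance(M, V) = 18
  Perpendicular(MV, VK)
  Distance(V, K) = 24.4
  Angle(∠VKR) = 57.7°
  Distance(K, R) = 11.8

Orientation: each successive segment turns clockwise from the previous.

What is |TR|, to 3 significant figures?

36.7

T is at the origin; TA runs at 139.9° with length 21.1, so A = (-16.1, 13.6). ∠TAD = 147.7° gives AD at 108° from the x-axis; with |AD| = 8.8, D = (-18.8, 22.0). ∠ADU = 85.0° gives DU at 12.6° from the x-axis; with |DU| = 26.8, U = (7.35, 27.8). ∠DUM = 45.1° gives UM at -122° from the x-axis; with |UM| = 11.1, M = (1.42, 18.4). ∠UMV = 127.5° gives MV at -175° from the x-axis; with |MV| = 18.0, V = (-16.5, 16.8). MV ⟂ VK, so VK runs at 95.2°; with |VK| = 24.4, K = (-18.7, 41.1). ∠VKR = 57.7° gives KR at -27.1° from the x-axis; with |KR| = 11.8, R = (-8.21, 35.7). Then |TR| = |R − T| = 36.7.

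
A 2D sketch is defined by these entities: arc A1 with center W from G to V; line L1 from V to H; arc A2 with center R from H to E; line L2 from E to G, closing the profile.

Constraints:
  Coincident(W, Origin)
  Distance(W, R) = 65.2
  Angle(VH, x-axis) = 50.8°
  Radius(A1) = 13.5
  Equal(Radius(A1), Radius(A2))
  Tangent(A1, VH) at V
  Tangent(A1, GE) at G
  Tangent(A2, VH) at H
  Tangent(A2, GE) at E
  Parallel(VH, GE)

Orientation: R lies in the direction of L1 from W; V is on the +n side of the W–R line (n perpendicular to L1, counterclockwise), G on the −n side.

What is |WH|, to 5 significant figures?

66.583

Tangency of A1 to both parallel lines with radius 13.5 puts V and G at W ± 13.5·n: V = (-10.462, 8.5324), G = (10.462, -8.5324). Equal radii place H and E the same way about R: H = R + 13.5·n = (30.747, 59.059), E = R − 13.5·n = (51.670, 41.994). Then |WH| = |H − W| = 66.583.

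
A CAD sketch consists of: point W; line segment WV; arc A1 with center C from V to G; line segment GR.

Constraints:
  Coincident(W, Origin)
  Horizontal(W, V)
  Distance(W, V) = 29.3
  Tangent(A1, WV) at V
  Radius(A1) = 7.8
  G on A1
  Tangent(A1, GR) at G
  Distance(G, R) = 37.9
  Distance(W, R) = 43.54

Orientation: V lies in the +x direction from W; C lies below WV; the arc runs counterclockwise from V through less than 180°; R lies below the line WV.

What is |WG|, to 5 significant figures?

22.523

Checks: |CV| = 7.800 ✓; |CG| = 7.800 ✓; ∠(CG, GR) = 90.00° ✓; |GR| = 37.90 ✓; |WR| = 43.54 ✓.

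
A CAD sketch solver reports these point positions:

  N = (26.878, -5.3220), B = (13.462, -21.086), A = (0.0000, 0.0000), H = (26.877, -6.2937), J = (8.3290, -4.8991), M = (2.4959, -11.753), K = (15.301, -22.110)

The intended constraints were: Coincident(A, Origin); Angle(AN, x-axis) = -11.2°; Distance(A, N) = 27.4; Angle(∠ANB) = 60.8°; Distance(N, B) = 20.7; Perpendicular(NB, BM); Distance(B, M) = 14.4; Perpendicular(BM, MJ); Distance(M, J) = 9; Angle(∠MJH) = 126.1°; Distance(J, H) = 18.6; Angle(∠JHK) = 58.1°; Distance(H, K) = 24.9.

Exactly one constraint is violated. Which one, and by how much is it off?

Distance(H, K) = 24.9 — off by 5.30.

A = (0.00, 0.00) ✓; AN at -11.20° ✓; |AN| = 27.40 ✓; ∠ANB = 60.80° ✓; |NB| = 20.70 ✓; ∠(NB, BM) = 90.00° ✓; |BM| = 14.40 ✓; ∠(BM, MJ) = 90.00° ✓; |MJ| = 9.000 ✓; ∠MJH = 126.1° ✓; |JH| = 18.60 ✓; ∠JHK = 58.10° ✓; |HK| = 19.60 ✗.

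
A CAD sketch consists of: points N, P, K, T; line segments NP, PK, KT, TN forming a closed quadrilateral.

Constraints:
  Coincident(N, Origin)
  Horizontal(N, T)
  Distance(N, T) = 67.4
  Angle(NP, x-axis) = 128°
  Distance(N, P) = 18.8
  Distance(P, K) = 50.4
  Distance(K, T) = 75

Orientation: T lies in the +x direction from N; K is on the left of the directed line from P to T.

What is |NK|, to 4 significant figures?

58.66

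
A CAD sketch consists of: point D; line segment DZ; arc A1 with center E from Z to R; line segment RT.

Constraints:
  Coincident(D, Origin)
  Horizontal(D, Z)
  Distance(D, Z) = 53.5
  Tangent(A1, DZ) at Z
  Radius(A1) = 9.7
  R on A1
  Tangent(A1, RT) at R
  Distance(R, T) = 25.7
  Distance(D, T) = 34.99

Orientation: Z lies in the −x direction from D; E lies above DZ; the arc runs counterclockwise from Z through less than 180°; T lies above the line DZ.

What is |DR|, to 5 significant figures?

46.835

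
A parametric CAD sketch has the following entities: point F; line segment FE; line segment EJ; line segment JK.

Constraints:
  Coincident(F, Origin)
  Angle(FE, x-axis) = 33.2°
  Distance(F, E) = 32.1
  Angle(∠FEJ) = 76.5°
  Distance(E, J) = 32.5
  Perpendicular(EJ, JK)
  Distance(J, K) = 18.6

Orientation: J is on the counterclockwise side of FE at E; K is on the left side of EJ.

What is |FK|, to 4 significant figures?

28.01

F is at the origin; FE runs at 33.2° with length 32.1, so E = 32.1·(cos 33.2°, sin 33.2°) = (26.86, 17.58). ∠FEJ = 76.5°, so EJ runs at 33.2° + (180° − 76.5°) = 136.7° from the x-axis; with |EJ| = 32.5, J = E + 32.5·(cos 136.7°, sin 136.7°) = (3.208, 39.87). EJ is perpendicular to JK; with |JK| = 18.6 on the left of EJ, K = J + 18.6·(-0.6858, -0.7278) = (-9.549, 26.33). Then |FK| = |K − F| = 28.01.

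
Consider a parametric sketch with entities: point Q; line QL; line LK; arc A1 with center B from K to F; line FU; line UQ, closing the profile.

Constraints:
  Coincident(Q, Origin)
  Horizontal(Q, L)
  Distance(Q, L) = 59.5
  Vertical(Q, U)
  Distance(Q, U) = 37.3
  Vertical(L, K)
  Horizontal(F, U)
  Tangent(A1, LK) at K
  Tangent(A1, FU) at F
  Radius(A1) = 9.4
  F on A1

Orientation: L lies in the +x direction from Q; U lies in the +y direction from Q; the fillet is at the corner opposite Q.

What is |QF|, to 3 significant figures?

62.5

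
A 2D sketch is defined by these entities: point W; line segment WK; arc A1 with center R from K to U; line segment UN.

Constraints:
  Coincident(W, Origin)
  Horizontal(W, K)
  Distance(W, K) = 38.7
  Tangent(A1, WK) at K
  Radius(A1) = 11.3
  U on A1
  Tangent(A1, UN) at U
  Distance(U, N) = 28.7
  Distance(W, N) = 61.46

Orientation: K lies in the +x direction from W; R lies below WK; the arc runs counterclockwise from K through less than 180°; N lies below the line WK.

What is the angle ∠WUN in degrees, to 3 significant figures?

155°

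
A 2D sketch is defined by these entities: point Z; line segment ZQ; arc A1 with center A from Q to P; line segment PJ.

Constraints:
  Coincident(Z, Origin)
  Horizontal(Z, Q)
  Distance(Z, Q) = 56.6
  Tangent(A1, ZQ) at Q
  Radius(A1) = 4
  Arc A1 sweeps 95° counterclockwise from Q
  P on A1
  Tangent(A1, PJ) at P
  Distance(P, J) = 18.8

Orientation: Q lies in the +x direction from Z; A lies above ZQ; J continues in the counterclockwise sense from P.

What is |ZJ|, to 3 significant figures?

63.3

On A1, Q sits at bearing -90° from A; a 95° counterclockwise sweep puts P at bearing 5°, so P = A + 4.0·(cos 5°, sin 5°) = (60.6, 4.35). Since A1 is tangent to PJ there, AP ⟂ PJ, so PJ runs along (−sin 5°, cos 5°); with |PJ| = 18.8, J = (58.9, 23.1). Then |ZJ| = |J − Z| = 63.3.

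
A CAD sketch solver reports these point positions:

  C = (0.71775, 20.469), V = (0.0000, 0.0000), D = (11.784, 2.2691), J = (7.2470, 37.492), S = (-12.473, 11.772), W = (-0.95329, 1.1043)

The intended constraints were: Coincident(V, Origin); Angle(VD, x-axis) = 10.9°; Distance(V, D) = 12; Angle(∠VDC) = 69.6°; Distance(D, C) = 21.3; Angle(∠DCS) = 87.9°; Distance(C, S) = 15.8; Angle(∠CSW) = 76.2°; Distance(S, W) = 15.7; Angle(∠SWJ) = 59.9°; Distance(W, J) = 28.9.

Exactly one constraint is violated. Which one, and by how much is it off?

Distance(W, J) = 28.9 — off by 8.40.

V = (0.00, 0.00) ✓; VD at 10.90° ✓; |VD| = 12.00 ✓; ∠VDC = 69.60° ✓; |DC| = 21.30 ✓; ∠DCS = 87.90° ✓; |CS| = 15.80 ✓; ∠CSW = 76.20° ✓; |SW| = 15.70 ✓; ∠SWJ = 59.90° ✓; |WJ| = 37.30 ✗.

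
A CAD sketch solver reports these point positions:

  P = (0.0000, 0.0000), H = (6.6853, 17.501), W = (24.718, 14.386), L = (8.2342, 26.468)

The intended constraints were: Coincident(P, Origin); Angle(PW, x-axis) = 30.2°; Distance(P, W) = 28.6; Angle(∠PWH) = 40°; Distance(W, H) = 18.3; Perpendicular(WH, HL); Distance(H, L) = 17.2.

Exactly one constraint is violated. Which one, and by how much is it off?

Distance(H, L) = 17.2 — off by 8.10.

P = (0.00, 0.00) ✓; PW at 30.20° ✓; |PW| = 28.60 ✓; ∠PWH = 40.00° ✓; |WH| = 18.30 ✓; ∠(WH, HL) = 90.00° ✓; |HL| = 9.100 ✗.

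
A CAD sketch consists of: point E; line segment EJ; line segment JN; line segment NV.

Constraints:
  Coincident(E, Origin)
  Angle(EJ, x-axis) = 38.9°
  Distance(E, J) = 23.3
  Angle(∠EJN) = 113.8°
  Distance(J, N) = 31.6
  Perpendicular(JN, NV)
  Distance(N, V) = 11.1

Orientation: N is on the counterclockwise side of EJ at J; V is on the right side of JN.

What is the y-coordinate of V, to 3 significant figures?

48.0

E is at the origin; EJ runs at 38.9° with length 23.3, so J = 23.3·(cos 38.9°, sin 38.9°) = (18.1, 14.6). ∠EJN = 113.8°, so JN runs at 38.9° + (180° − 113.8°) = 105° from the x-axis; with |JN| = 31.6, N = J + 31.6·(cos 105°, sin 105°) = (9.90, 45.1). The perpendicularity gives NV at right angles to JN; with |NV| = 11.1 on the right of JN, V = N + 11.1·(0.965, 0.261) = (20.6, 48.0). So V.y = 48.0.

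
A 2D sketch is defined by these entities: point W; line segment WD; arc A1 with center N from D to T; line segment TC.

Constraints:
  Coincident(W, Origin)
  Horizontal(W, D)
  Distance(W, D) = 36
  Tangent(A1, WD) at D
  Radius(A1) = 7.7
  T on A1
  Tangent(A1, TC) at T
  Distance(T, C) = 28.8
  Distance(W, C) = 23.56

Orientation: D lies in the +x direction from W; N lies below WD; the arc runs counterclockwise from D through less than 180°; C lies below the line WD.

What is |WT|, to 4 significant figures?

30.86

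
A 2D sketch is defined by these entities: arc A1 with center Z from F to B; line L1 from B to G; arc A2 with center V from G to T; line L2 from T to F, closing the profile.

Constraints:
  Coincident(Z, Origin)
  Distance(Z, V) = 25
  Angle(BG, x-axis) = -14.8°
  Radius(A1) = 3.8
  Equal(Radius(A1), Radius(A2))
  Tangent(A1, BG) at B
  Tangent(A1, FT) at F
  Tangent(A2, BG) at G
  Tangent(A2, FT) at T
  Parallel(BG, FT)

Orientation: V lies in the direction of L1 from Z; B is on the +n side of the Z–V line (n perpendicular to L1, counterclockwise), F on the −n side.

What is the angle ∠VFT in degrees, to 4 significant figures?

8.643°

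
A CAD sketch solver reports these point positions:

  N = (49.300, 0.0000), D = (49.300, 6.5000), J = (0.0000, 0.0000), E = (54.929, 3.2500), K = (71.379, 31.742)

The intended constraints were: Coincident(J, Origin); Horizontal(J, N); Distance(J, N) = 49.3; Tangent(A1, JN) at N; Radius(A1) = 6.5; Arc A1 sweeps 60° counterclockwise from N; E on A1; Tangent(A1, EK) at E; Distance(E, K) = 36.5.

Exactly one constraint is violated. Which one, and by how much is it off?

Distance(E, K) = 36.5 — off by 3.60.

J = (0.00, 0.00) ✓; J.y = 0.00, N.y = 0.00 ✓; |JN| = 49.30 ✓; ∠(DN, NJ) = 90.00° ✓; |DN| = 6.500 ✓; bearing(D→E) − bearing(D→N) = 60.00° ✓; |DE| = 6.500 ✓; ∠(DE, EK) = 90.00° ✓; |EK| = 32.90 ✗.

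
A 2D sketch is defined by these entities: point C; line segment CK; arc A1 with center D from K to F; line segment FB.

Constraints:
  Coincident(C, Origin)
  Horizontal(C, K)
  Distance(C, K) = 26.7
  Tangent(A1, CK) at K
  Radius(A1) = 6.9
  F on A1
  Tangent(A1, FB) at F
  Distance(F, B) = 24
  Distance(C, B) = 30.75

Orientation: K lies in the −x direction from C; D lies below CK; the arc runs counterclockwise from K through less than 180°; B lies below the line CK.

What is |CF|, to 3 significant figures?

33.5

Checks: |DF| = 6.900 ✓; ∠(DF, FB) = 90.00° ✓; |FB| = 24.00 ✓; |CB| = 30.75 ✓.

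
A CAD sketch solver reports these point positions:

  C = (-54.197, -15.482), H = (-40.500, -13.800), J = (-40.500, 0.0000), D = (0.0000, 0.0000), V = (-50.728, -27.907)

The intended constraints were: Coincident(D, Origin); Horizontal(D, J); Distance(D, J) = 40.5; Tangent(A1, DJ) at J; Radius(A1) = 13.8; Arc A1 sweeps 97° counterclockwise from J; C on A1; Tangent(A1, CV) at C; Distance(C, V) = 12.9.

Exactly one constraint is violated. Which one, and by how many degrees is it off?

Tangent(A1, CV) at C — off by 8.60°.

D = (0.00, 0.00) ✓; D.y = 0.00, J.y = 0.00 ✓; |DJ| = 40.50 ✓; ∠(HJ, JD) = 90.00° ✓; |HJ| = 13.80 ✓; bearing(H→C) − bearing(H→J) = 97.00° ✓; |HC| = 13.80 ✓; ∠(HC, CV) = 81.40° ✗; |CV| = 12.90 ✓.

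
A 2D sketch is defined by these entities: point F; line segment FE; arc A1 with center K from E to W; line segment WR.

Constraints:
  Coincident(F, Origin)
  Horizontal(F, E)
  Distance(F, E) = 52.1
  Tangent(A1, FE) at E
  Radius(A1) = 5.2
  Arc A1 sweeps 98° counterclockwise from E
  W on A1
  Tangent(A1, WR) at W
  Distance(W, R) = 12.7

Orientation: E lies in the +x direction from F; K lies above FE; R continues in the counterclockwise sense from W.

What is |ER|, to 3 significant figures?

18.8

F is at the origin; F and E share the same y with |FE| = 52.1 and E on the +x side, so E = (52.1, 0.00). A1 meets FE tangentially, so KE is at right angles to FE, so K = E + (0, 5.2) = (52.1, 5.20). On A1, E sits at bearing -90° from K; a 98° counterclockwise sweep puts W at bearing 8°, so W = K + 5.2·(cos 8°, sin 8°) = (57.2, 5.92). The tangent condition forces KW to be normal to WR, so WR runs along (−sin 8°, cos 8°); with |WR| = 12.7, R = (55.5, 18.5). Then |ER| = |R − E| = 18.8.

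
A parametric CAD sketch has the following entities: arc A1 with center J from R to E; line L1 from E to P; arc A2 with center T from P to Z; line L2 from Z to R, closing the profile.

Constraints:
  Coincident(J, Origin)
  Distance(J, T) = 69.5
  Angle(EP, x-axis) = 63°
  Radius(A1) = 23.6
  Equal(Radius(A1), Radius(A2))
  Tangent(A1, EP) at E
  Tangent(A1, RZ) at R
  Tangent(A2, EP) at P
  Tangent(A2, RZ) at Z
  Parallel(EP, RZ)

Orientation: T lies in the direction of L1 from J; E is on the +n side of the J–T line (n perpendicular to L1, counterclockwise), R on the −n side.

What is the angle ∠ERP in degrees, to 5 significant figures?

55.818°

The slot axis is L1's direction at 63.0°, so u = (cos 63.0°, sin 63.0°) = (0.45399, 0.89101) and n = (−sin 63.0°, cos 63.0°) = (-0.89101, 0.45399). J is at the origin and T lies 69.5 along u from J, so T = 69.5·u = (31.552, 61.925). Tangency of A1 to both parallel lines with radius 23.6 puts E and R at J ± 23.6·n: E = (-21.028, 10.714), R = (21.028, -10.714). Equal radii place P and Z the same way about T: P = T + 23.6·n = (10.525, 72.639), Z = T − 23.6·n = (52.580, 51.211). Then cos ∠ERP = RE·RP / (|RE||RP|), giving 55.818°.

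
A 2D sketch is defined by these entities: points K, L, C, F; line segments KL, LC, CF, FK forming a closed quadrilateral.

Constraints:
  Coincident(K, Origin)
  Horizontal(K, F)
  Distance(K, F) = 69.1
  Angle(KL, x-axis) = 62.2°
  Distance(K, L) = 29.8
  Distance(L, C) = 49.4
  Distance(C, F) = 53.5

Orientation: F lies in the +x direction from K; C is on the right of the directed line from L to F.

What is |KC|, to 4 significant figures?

30.57

K is at the origin; K and F share the same y with |KF| = 69.1 and F in +x, so F = (69.1, 0). KL runs at 62.2° with |KL| = 29.8, so L = (13.90, 26.36). C is determined by |LC| = 49.4 and |CF| = 53.5 together: it lies at the intersection of circle(L, 49.4) and circle(F, 53.5). With |LF| = 61.17, the foot of the radical line on LF is 27.14 from L and the perpendicular offset is √(49.4² − 27.14²) = 41.28. Taking the right-of-LF solution: C = (20.60, -22.58).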